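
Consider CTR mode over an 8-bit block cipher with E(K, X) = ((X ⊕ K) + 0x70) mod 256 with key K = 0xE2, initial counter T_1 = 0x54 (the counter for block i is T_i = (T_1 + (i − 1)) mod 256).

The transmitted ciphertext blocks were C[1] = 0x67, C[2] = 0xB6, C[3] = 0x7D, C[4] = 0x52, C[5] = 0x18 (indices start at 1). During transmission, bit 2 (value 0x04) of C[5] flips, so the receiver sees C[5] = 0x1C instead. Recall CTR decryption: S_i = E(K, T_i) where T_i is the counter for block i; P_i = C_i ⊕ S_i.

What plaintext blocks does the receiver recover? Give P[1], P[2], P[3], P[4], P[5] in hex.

Only C[5] changed, to 0x1C. In CTR, a change in C_i flips the same bit in P_i only; the keystream is unaffected. Decrypting the received ciphertext:
P[1]: T = 0x54, S = E(K, T) = 0x26; 0x67 ⊕ 0x26 = 0x41.
P[2]: T = 0x55, S = E(K, T) = 0x27; 0xB6 ⊕ 0x27 = 0x91.
P[3]: T = 0x56, S = E(K, T) = 0x24; 0x7D ⊕ 0x24 = 0x59.
P[4]: T = 0x57, S = E(K, T) = 0x25; 0x52 ⊕ 0x25 = 0x77.
P[5]: T = 0x58, S = E(K, T) = 0x2A; 0x1C ⊕ 0x2A = 0x36.
Blocks that differ from the original plaintext: P[5].

P[1] = 0x41, P[2] = 0x91, P[3] = 0x59, P[4] = 0x77, P[5] = 0x36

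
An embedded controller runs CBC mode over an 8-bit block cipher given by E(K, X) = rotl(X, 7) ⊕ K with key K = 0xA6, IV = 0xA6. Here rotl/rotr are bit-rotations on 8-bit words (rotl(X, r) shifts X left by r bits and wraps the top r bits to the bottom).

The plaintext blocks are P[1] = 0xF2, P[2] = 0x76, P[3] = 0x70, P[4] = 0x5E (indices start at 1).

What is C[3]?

C[3] = 0x73

CBC encryption: C_i = E(K, P_i ⊕ C_{i−1}), with C_{0} = IV.
C[1]: P[1] ⊕ 0xA6 = 0x54; E(K, 0x54) = 0x8C.
C[2]: P[2] ⊕ 0x8C = 0xFA; E(K, 0xFA) = 0xDB.
C[3]: P[3] ⊕ 0xDB = 0xAB; E(K, 0xAB) = 0x73.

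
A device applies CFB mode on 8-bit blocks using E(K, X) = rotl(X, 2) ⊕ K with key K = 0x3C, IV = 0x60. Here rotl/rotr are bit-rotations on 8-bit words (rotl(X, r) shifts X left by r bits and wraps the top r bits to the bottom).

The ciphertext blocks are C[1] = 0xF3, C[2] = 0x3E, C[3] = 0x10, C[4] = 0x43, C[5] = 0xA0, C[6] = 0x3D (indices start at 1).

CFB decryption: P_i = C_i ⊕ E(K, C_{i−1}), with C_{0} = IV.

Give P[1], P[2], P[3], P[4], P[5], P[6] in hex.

P[1]: E(K, 0x60) = 0xBD; 0xF3 ⊕ 0xBD = 0x4E.
P[2]: E(K, 0xF3) = 0xF3; 0x3E ⊕ 0xF3 = 0xCD.
P[3]: E(K, 0x3E) = 0xC4; 0x10 ⊕ 0xC4 = 0xD4.
P[4]: E(K, 0x10) = 0x7C; 0x43 ⊕ 0x7C = 0x3F.
P[5]: E(K, 0x43) = 0x31; 0xA0 ⊕ 0x31 = 0x91.
P[6]: E(K, 0xA0) = 0xBE; 0x3D ⊕ 0xBE = 0x83.

P[1] = 0x4E, P[2] = 0xCD, P[3] = 0xD4, P[4] = 0x3F, P[5] = 0x91, P[6] = 0x83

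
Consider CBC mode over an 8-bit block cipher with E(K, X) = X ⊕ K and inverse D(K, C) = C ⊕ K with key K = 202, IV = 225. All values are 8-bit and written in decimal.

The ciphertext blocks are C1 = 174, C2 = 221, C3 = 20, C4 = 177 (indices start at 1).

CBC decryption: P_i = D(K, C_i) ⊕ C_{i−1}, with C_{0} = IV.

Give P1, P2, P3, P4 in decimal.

P1: D(K, 174) = 100; 100 ⊕ 225 = 133.
P2: D(K, 221) = 23; 23 ⊕ 174 = 185.
P3: D(K, 20) = 222; 222 ⊕ 221 = 3.
P4: D(K, 177) = 123; 123 ⊕ 20 = 111.

P1 = 133, P2 = 185, P3 = 3, P4 = 111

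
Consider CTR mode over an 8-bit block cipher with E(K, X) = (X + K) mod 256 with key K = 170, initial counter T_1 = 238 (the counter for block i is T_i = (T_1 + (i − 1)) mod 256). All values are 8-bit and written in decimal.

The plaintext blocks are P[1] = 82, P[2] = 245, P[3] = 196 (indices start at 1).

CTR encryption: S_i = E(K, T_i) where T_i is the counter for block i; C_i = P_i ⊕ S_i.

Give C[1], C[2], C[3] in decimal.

C[1] = 202, C[2] = 108, C[3] = 94

C[1]: T = 238, S = E(K, T) = 152; 82 ⊕ 152 = 202.
C[2]: T = 239, S = E(K, T) = 153; 245 ⊕ 153 = 108.
C[3]: T = 240, S = E(K, T) = 154; 196 ⊕ 154 = 94.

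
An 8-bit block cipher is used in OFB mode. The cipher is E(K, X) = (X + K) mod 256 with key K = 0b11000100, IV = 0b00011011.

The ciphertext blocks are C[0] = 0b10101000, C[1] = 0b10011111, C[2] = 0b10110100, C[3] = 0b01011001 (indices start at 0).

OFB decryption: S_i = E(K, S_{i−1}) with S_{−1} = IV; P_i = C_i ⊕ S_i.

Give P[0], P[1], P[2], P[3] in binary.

P[0]: S = E(K, 0b00011011) = 0b11011111; 0b10101000 ⊕ 0b11011111 = 0b01110111.
P[1]: S = E(K, 0b11011111) = 0b10100011; 0b10011111 ⊕ 0b10100011 = 0b00111100.
P[2]: S = E(K, 0b10100011) = 0b01100111; 0b10110100 ⊕ 0b01100111 = 0b11010011.
P[3]: S = E(K, 0b01100111) = 0b00101011; 0b01011001 ⊕ 0b00101011 = 0b01110010.

P[0] = 0b01110111, P[1] = 0b00111100, P[2] = 0b11010011, P[3] = 0b01110010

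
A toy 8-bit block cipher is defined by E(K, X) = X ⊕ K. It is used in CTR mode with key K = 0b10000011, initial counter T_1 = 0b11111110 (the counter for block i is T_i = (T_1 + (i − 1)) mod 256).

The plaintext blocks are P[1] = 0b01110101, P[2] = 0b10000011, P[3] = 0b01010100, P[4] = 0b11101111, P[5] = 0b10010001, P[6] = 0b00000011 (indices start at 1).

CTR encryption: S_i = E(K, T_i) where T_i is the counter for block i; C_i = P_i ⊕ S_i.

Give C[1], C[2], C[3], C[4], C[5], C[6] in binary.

C[1] = 0b00001000, C[2] = 0b11111111, C[3] = 0b11010111, C[4] = 0b01101101, C[5] = 0b00010000, C[6] = 0b10000011

C[1]: T = 0b11111110, S = E(K, T) = 0b01111101; 0b01110101 ⊕ 0b01111101 = 0b00001000.
C[2]: T = 0b11111111, S = E(K, T) = 0b01111100; 0b10000011 ⊕ 0b01111100 = 0b11111111.
C[3]: T = 0b00000000, S = E(K, T) = 0b10000011; 0b01010100 ⊕ 0b10000011 = 0b11010111.
C[4]: T = 0b00000001, S = E(K, T) = 0b10000010; 0b11101111 ⊕ 0b10000010 = 0b01101101.
C[5]: T = 0b00000010, S = E(K, T) = 0b10000001; 0b10010001 ⊕ 0b10000001 = 0b00010000.
C[6]: T = 0b00000011, S = E(K, T) = 0b10000000; 0b00000011 ⊕ 0b10000000 = 0b10000011.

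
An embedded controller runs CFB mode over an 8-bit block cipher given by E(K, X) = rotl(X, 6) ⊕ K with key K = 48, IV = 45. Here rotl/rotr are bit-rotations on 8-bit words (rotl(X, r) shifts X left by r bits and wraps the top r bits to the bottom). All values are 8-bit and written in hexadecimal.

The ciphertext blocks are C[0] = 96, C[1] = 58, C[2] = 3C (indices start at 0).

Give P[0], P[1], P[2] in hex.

P[0] = 8F, P[1] = B5, P[2] = 62

CFB decryption: P_i = C_i ⊕ E(K, C_{i−1}), with C_{−1} = IV.
P[0]: E(K, 45) = 19; 96 ⊕ 19 = 8F.
P[1]: E(K, 96) = ED; 58 ⊕ ED = B5.
P[2]: E(K, 58) = 5E; 3C ⊕ 5E = 62.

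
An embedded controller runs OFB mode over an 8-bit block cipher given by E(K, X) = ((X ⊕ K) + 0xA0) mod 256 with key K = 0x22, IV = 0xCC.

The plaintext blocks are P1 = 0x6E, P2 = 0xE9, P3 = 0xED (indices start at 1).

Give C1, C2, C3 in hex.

OFB encryption: S_i = E(K, S_{i−1}) with S_{0} = IV; C_i = P_i ⊕ S_i.
C1: S = E(K, 0xCC) = 0x8E; 0x6E ⊕ 0x8E = 0xE0.
C2: S = E(K, 0x8E) = 0x4C; 0xE9 ⊕ 0x4C = 0xA5.
C3: S = E(K, 0x4C) = 0x0E; 0xED ⊕ 0x0E = 0xE3.

C1 = 0xE0, C2 = 0xA5, C3 = 0xE3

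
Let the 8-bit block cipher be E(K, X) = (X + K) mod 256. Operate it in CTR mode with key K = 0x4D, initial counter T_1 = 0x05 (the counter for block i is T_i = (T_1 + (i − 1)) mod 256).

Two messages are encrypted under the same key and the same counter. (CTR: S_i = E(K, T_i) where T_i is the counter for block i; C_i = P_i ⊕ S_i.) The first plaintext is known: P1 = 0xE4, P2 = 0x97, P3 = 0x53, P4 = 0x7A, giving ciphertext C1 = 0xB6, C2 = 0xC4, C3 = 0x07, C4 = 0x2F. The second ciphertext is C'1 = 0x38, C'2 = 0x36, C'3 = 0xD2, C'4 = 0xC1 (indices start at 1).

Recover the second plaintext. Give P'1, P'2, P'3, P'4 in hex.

In CTR with a reused counter, both messages share the same keystream S_i, so C_i ⊕ C'_i = P_i ⊕ P'_i and thus P'_i = P_i ⊕ C_i ⊕ C'_i.
P'1: 0xE4 ⊕ 0xB6 ⊕ 0x38 = 0x6A.
P'2: 0x97 ⊕ 0xC4 ⊕ 0x36 = 0x65.
P'3: 0x53 ⊕ 0x07 ⊕ 0xD2 = 0x86.
P'4: 0x7A ⊕ 0x2F ⊕ 0xC1 = 0x94.

P'1 = 0x6A, P'2 = 0x65, P'3 = 0x86, P'4 = 0x94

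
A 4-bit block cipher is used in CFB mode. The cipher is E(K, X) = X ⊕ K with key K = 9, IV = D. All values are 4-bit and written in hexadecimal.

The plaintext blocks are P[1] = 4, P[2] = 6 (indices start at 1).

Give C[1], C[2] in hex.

C[1] = 0, C[2] = F

CFB encryption: C_i = P_i ⊕ E(K, C_{i−1}), with C_{0} = IV.
C[1]: E(K, D) = 4; 4 ⊕ 4 = 0.
C[2]: E(K, 0) = 9; 6 ⊕ 9 = F.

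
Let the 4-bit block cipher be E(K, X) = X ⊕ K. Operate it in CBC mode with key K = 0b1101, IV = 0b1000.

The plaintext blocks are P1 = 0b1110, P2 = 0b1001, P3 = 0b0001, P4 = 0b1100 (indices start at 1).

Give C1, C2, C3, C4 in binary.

C1 = 0b1011, C2 = 0b1111, C3 = 0b0011, C4 = 0b0010

CBC encryption: C_i = E(K, P_i ⊕ C_{i−1}), with C_{0} = IV.
C1: P1 ⊕ 0b1000 = 0b0110; E(K, 0b0110) = 0b1011.
C2: P2 ⊕ 0b1011 = 0b0010; E(K, 0b0010) = 0b1111.
C3: P3 ⊕ 0b1111 = 0b1110; E(K, 0b1110) = 0b0011.
C4: P4 ⊕ 0b0011 = 0b1111; E(K, 0b1111) = 0b0010.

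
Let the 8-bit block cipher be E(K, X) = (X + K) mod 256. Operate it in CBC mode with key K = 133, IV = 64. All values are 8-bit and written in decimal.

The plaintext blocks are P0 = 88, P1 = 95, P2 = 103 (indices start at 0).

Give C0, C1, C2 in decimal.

C0 = 157, C1 = 71, C2 = 165

CBC encryption: C_i = E(K, P_i ⊕ C_{i−1}), with C_{−1} = IV.
C0: P0 ⊕ 64 = 24; E(K, 24) = 157.
C1: P1 ⊕ 157 = 194; E(K, 194) = 71.
C2: P2 ⊕ 71 = 32; E(K, 32) = 165.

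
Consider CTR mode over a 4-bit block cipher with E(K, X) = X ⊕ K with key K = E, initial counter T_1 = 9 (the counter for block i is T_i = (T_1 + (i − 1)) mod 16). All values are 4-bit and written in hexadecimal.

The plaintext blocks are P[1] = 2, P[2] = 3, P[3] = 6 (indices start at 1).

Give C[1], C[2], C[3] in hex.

C[1] = 5, C[2] = 7, C[3] = 3

CTR encryption: S_i = E(K, T_i) where T_i is the counter for block i; C_i = P_i ⊕ S_i.
C[1]: T = 9, S = E(K, T) = 7; 2 ⊕ 7 = 5.
C[2]: T = A, S = E(K, T) = 4; 3 ⊕ 4 = 7.
C[3]: T = B, S = E(K, T) = 5; 6 ⊕ 5 = 3.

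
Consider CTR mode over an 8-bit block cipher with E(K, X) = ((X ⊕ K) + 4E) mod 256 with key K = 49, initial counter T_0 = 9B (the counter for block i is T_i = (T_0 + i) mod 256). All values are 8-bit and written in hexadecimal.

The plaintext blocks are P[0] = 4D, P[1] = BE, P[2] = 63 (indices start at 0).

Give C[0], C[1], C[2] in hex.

C[0] = 6D, C[1] = 9D, C[2] = 41

CTR encryption: S_i = E(K, T_i) where T_i is the counter for block i; C_i = P_i ⊕ S_i.
C[0]: T = 9B, S = E(K, T) = 20; 4D ⊕ 20 = 6D.
C[1]: T = 9C, S = E(K, T) = 23; BE ⊕ 23 = 9D.
C[2]: T = 9D, S = E(K, T) = 22; 63 ⊕ 22 = 41.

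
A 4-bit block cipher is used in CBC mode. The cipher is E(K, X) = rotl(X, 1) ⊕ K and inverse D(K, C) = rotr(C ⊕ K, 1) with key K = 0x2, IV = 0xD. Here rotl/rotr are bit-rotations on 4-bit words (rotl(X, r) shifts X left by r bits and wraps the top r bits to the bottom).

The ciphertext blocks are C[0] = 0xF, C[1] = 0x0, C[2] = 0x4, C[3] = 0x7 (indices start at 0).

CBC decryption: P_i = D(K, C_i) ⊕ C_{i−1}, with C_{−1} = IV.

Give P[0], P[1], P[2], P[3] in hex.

P[0] = 0x3, P[1] = 0xE, P[2] = 0x3, P[3] = 0xE

P[0]: D(K, 0xF) = 0xE; 0xE ⊕ 0xD = 0x3.
P[1]: D(K, 0x0) = 0x1; 0x1 ⊕ 0xF = 0xE.
P[2]: D(K, 0x4) = 0x3; 0x3 ⊕ 0x0 = 0x3.
P[3]: D(K, 0x7) = 0xA; 0xA ⊕ 0x4 = 0xE.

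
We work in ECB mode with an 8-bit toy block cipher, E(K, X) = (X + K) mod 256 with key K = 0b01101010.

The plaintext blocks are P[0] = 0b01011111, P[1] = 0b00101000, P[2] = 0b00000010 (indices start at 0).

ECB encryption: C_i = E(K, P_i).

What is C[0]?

C[0]: E(K, 0b01011111) = 0b11001001.

C[0] = 0b11001001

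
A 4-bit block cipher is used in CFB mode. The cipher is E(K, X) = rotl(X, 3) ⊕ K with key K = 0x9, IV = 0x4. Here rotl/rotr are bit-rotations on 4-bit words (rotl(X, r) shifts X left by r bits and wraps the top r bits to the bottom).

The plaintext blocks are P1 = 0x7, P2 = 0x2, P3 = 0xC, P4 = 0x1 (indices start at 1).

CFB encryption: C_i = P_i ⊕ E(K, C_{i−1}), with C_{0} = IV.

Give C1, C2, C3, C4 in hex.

C1: E(K, 0x4) = 0xB; 0x7 ⊕ 0xB = 0xC.
C2: E(K, 0xC) = 0xF; 0x2 ⊕ 0xF = 0xD.
C3: E(K, 0xD) = 0x7; 0xC ⊕ 0x7 = 0xB.
C4: E(K, 0xB) = 0x4; 0x1 ⊕ 0x4 = 0x5.

C1 = 0xC, C2 = 0xD, C3 = 0xB, C4 = 0x5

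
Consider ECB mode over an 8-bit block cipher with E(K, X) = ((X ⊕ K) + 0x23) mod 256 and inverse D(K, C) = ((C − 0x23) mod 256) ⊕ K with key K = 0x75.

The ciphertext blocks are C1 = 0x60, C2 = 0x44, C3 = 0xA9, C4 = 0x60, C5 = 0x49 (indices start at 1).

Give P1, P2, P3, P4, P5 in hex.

ECB decryption: P_i = D(K, C_i).
P1: D(K, 0x60) = 0x48.
P2: D(K, 0x44) = 0x54.
P3: D(K, 0xA9) = 0xF3.
P4: D(K, 0x60) = 0x48.
P5: D(K, 0x49) = 0x53.

P1 = 0x48, P2 = 0x54, P3 = 0xF3, P4 = 0x48, P5 = 0x53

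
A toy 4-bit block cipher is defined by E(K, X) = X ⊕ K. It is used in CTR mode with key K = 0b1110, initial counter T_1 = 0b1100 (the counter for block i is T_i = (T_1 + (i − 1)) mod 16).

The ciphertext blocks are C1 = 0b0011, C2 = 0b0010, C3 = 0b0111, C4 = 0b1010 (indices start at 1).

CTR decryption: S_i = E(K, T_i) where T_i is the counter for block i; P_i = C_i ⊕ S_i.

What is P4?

P4: T = 0b1111, S = E(K, T) = 0b0001; 0b1010 ⊕ 0b0001 = 0b1011.

P4 = 0b1011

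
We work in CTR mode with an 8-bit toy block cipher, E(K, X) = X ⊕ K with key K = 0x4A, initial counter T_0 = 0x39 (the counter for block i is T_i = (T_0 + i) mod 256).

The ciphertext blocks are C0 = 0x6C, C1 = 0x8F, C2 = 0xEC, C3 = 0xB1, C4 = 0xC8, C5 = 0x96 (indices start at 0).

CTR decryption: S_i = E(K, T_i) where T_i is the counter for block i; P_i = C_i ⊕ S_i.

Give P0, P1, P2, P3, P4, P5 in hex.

P0: T = 0x39, S = E(K, T) = 0x73; 0x6C ⊕ 0x73 = 0x1F.
P1: T = 0x3A, S = E(K, T) = 0x70; 0x8F ⊕ 0x70 = 0xFF.
P2: T = 0x3B, S = E(K, T) = 0x71; 0xEC ⊕ 0x71 = 0x9D.
P3: T = 0x3C, S = E(K, T) = 0x76; 0xB1 ⊕ 0x76 = 0xC7.
P4: T = 0x3D, S = E(K, T) = 0x77; 0xC8 ⊕ 0x77 = 0xBF.
P5: T = 0x3E, S = E(K, T) = 0x74; 0x96 ⊕ 0x74 = 0xE2.

P0 = 0x1F, P1 = 0xFF, P2 = 0x9D, P3 = 0xC7, P4 = 0xBF, P5 = 0xE2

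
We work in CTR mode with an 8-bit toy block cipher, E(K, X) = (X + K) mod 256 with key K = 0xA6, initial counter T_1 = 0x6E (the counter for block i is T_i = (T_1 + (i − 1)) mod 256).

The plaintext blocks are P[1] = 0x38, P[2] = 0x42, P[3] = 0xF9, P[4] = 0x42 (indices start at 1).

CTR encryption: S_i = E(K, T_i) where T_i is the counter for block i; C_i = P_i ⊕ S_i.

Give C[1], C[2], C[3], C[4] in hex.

C[1]: T = 0x6E, S = E(K, T) = 0x14; 0x38 ⊕ 0x14 = 0x2C.
C[2]: T = 0x6F, S = E(K, T) = 0x15; 0x42 ⊕ 0x15 = 0x57.
C[3]: T = 0x70, S = E(K, T) = 0x16; 0xF9 ⊕ 0x16 = 0xEF.
C[4]: T = 0x71, S = E(K, T) = 0x17; 0x42 ⊕ 0x17 = 0x55.

C[1] = 0x2C, C[2] = 0x57, C[3] = 0xEF, C[4] = 0x55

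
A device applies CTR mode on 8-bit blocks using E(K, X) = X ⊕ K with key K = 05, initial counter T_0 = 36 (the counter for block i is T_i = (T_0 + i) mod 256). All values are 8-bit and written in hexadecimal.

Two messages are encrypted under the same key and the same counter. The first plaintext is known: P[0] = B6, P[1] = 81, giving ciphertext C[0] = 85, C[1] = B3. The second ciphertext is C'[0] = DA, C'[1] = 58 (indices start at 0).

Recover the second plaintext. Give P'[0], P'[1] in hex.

P'[0] = E9, P'[1] = 6A

In CTR with a reused counter, both messages share the same keystream S_i, so C_i ⊕ C'_i = P_i ⊕ P'_i and thus P'_i = P_i ⊕ C_i ⊕ C'_i.
P'[0]: B6 ⊕ 85 ⊕ DA = E9.
P'[1]: 81 ⊕ B3 ⊕ 58 = 6A.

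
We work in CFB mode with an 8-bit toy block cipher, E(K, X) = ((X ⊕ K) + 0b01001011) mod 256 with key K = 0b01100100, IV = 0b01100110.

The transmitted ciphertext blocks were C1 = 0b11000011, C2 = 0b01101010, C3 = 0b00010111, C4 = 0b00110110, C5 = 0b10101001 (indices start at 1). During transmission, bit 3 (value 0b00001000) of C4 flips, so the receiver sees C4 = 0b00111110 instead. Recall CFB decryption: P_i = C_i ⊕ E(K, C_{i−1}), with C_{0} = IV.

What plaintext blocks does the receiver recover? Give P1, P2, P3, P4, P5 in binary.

P1 = 0b10001110, P2 = 0b10011000, P3 = 0b01001110, P4 = 0b10000000, P5 = 0b00001100

Only C4 changed, to 0b00111110. In CFB, a change in C_i flips the same bit in P_i and garbles P_{i+1}. Decrypting the received ciphertext:
P1: E(K, 0b01100110) = 0b01001101; 0b11000011 ⊕ 0b01001101 = 0b10001110.
P2: E(K, 0b11000011) = 0b11110010; 0b01101010 ⊕ 0b11110010 = 0b10011000.
P3: E(K, 0b01101010) = 0b01011001; 0b00010111 ⊕ 0b01011001 = 0b01001110.
P4: E(K, 0b00010111) = 0b10111110; 0b00111110 ⊕ 0b10111110 = 0b10000000.
P5: E(K, 0b00111110) = 0b10100101; 0b10101001 ⊕ 0b10100101 = 0b00001100.
Blocks that differ from the original plaintext: P4, P5.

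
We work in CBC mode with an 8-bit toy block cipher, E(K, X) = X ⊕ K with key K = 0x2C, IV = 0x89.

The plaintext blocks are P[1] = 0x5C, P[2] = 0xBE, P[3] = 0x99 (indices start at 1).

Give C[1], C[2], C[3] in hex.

C[1] = 0xF9, C[2] = 0x6B, C[3] = 0xDE

CBC encryption: C_i = E(K, P_i ⊕ C_{i−1}), with C_{0} = IV.
C[1]: P[1] ⊕ 0x89 = 0xD5; E(K, 0xD5) = 0xF9.
C[2]: P[2] ⊕ 0xF9 = 0x47; E(K, 0x47) = 0x6B.
C[3]: P[3] ⊕ 0x6B = 0xF2; E(K, 0xF2) = 0xDE.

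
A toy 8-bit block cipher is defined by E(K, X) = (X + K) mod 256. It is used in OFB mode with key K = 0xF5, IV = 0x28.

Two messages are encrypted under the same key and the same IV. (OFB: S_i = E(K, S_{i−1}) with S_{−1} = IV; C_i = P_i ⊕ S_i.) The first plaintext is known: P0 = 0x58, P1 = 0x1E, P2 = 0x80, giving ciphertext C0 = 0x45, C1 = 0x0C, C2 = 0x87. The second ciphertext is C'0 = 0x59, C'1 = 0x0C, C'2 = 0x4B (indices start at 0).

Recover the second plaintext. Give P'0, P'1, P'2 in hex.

In OFB with a reused IV, both messages share the same keystream S_i, so C_i ⊕ C'_i = P_i ⊕ P'_i and thus P'_i = P_i ⊕ C_i ⊕ C'_i.
P'0: 0x58 ⊕ 0x45 ⊕ 0x59 = 0x44.
P'1: 0x1E ⊕ 0x0C ⊕ 0x0C = 0x1E.
P'2: 0x80 ⊕ 0x87 ⊕ 0x4B = 0x4C.

P'0 = 0x44, P'1 = 0x1E, P'2 = 0x4C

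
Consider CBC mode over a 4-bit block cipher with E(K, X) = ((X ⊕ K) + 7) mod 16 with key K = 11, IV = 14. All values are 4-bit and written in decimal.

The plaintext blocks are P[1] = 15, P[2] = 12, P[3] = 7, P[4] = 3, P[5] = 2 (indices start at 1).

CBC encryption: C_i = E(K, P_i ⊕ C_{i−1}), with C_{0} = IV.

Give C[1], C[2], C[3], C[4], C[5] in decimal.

C[1]: P[1] ⊕ 14 = 1; E(K, 1) = 1.
C[2]: P[2] ⊕ 1 = 13; E(K, 13) = 13.
C[3]: P[3] ⊕ 13 = 10; E(K, 10) = 8.
C[4]: P[4] ⊕ 8 = 11; E(K, 11) = 7.
C[5]: P[5] ⊕ 7 = 5; E(K, 5) = 5.

C[1] = 1, C[2] = 13, C[3] = 8, C[4] = 7, C[5] = 5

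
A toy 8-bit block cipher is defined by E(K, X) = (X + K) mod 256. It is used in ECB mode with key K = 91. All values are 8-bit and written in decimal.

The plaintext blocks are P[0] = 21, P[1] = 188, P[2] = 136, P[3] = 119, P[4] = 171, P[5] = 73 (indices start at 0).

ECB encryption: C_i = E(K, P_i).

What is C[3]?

C[3]: E(K, 119) = 210.

C[3] = 210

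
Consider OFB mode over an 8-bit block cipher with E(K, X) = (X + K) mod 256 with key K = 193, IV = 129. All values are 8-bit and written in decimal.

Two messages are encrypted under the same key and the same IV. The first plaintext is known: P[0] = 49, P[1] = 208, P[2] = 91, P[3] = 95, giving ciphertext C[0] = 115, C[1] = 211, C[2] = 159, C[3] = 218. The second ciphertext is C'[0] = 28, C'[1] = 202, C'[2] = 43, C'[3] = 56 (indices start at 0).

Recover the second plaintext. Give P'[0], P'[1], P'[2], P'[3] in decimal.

P'[0] = 94, P'[1] = 201, P'[2] = 239, P'[3] = 189

In OFB with a reused IV, both messages share the same keystream S_i, so C_i ⊕ C'_i = P_i ⊕ P'_i and thus P'_i = P_i ⊕ C_i ⊕ C'_i.
P'[0]: 49 ⊕ 115 ⊕ 28 = 94.
P'[1]: 208 ⊕ 211 ⊕ 202 = 201.
P'[2]: 91 ⊕ 159 ⊕ 43 = 239.
P'[3]: 95 ⊕ 218 ⊕ 56 = 189.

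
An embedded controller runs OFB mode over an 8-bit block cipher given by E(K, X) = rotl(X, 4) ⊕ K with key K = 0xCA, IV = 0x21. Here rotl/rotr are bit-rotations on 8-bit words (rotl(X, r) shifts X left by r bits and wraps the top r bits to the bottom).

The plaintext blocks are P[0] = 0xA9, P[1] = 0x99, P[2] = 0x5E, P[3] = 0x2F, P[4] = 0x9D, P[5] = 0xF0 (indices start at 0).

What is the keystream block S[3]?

0x21

OFB encryption: S_i = E(K, S_{i−1}) with S_{−1} = IV; C_i = P_i ⊕ S_i.
C[0]: S = E(K, 0x21) = 0xD8; 0xA9 ⊕ 0xD8 = 0x71.
C[1]: S = E(K, 0xD8) = 0x47; 0x99 ⊕ 0x47 = 0xDE.
C[2]: S = E(K, 0x47) = 0xBE; 0x5E ⊕ 0xBE = 0xE0.
C[3]: S = E(K, 0xBE) = 0x21; 0x2F ⊕ 0x21 = 0x0E.
So S[3] = 0x21.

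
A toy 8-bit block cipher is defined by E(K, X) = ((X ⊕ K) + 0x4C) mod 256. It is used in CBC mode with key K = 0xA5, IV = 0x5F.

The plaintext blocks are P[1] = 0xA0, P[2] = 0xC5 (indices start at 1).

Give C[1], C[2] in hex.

C[1] = 0xA6, C[2] = 0x12

CBC encryption: C_i = E(K, P_i ⊕ C_{i−1}), with C_{0} = IV.
C[1]: P[1] ⊕ 0x5F = 0xFF; E(K, 0xFF) = 0xA6.
C[2]: P[2] ⊕ 0xA6 = 0x63; E(K, 0x63) = 0x12.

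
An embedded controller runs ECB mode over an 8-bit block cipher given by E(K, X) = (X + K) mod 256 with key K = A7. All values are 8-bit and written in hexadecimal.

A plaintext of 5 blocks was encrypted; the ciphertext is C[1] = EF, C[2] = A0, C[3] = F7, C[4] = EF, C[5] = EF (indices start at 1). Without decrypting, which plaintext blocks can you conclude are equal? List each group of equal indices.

P[1] = P[4] = P[5]

ECB encrypts each block independently with the same key, so equal ciphertext blocks imply equal plaintext blocks.
C[1] = C[4] = C[5] = EF, so P[1] = P[4] = P[5].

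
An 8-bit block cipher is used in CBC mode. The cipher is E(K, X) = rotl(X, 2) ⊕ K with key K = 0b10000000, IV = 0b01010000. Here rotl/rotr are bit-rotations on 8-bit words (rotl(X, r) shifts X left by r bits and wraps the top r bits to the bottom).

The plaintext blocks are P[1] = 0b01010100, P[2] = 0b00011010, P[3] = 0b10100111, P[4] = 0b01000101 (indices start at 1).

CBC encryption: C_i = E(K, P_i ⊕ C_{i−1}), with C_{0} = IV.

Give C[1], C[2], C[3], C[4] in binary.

C[1]: P[1] ⊕ 0b01010000 = 0b00000100; E(K, 0b00000100) = 0b10010000.
C[2]: P[2] ⊕ 0b10010000 = 0b10001010; E(K, 0b10001010) = 0b10101010.
C[3]: P[3] ⊕ 0b10101010 = 0b00001101; E(K, 0b00001101) = 0b10110100.
C[4]: P[4] ⊕ 0b10110100 = 0b11110001; E(K, 0b11110001) = 0b01000111.

C[1] = 0b10010000, C[2] = 0b10101010, C[3] = 0b10110100, C[4] = 0b01000111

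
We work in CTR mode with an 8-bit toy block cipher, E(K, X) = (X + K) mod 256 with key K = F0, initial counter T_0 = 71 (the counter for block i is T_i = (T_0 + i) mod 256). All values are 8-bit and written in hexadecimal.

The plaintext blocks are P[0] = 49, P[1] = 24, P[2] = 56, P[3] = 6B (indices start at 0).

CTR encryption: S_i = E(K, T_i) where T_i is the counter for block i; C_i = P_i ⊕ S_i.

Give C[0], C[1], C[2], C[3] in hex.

C[0]: T = 71, S = E(K, T) = 61; 49 ⊕ 61 = 28.
C[1]: T = 72, S = E(K, T) = 62; 24 ⊕ 62 = 46.
C[2]: T = 73, S = E(K, T) = 63; 56 ⊕ 63 = 35.
C[3]: T = 74, S = E(K, T) = 64; 6B ⊕ 64 = 0F.

C[0] = 28, C[1] = 46, C[2] = 35, C[3] = 0F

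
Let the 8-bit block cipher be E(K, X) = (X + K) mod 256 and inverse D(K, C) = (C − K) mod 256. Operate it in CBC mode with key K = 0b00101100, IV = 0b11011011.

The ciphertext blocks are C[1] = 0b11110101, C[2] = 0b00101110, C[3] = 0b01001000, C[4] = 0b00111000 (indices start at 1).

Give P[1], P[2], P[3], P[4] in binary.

P[1] = 0b00010010, P[2] = 0b11110111, P[3] = 0b00110010, P[4] = 0b01000100

CBC decryption: P_i = D(K, C_i) ⊕ C_{i−1}, with C_{0} = IV.
P[1]: D(K, 0b11110101) = 0b11001001; 0b11001001 ⊕ 0b11011011 = 0b00010010.
P[2]: D(K, 0b00101110) = 0b00000010; 0b00000010 ⊕ 0b11110101 = 0b11110111.
P[3]: D(K, 0b01001000) = 0b00011100; 0b00011100 ⊕ 0b00101110 = 0b00110010.
P[4]: D(K, 0b00111000) = 0b00001100; 0b00001100 ⊕ 0b01001000 = 0b01000100.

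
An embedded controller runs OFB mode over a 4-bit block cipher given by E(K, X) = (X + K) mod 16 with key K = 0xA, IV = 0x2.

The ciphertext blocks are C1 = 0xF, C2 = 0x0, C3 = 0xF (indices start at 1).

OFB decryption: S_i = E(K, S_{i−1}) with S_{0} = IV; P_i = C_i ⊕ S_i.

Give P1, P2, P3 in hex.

P1 = 0x3, P2 = 0x6, P3 = 0xF

P1: S = E(K, 0x2) = 0xC; 0xF ⊕ 0xC = 0x3.
P2: S = E(K, 0xC) = 0x6; 0x0 ⊕ 0x6 = 0x6.
P3: S = E(K, 0x6) = 0x0; 0xF ⊕ 0x0 = 0xF.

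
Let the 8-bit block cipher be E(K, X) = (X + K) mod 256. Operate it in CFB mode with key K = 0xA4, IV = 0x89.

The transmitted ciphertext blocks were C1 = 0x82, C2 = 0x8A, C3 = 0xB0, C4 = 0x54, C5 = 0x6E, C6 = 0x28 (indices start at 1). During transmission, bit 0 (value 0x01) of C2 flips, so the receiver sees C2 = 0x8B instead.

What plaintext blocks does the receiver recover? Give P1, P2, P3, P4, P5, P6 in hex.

P1 = 0xAF, P2 = 0xAD, P3 = 0x9F, P4 = 0x00, P5 = 0x96, P6 = 0x3A

CFB decryption: P_i = C_i ⊕ E(K, C_{i−1}), with C_{0} = IV.
Only C2 changed, to 0x8B. In CFB, a change in C_i flips the same bit in P_i and garbles P_{i+1}. Decrypting the received ciphertext:
P1: E(K, 0x89) = 0x2D; 0x82 ⊕ 0x2D = 0xAF.
P2: E(K, 0x82) = 0x26; 0x8B ⊕ 0x26 = 0xAD.
P3: E(K, 0x8B) = 0x2F; 0xB0 ⊕ 0x2F = 0x9F.
P4: E(K, 0xB0) = 0x54; 0x54 ⊕ 0x54 = 0x00.
P5: E(K, 0x54) = 0xF8; 0x6E ⊕ 0xF8 = 0x96.
P6: E(K, 0x6E) = 0x12; 0x28 ⊕ 0x12 = 0x3A.
Blocks that differ from the original plaintext: P2, P3.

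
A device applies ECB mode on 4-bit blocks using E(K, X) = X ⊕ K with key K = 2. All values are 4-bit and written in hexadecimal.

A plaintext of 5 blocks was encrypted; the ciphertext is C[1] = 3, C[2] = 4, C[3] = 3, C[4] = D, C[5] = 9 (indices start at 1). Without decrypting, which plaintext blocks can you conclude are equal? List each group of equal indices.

ECB encrypts each block independently with the same key, so equal ciphertext blocks imply equal plaintext blocks.
C[1] = C[3] = 3, so P[1] = P[3].

P[1] = P[3]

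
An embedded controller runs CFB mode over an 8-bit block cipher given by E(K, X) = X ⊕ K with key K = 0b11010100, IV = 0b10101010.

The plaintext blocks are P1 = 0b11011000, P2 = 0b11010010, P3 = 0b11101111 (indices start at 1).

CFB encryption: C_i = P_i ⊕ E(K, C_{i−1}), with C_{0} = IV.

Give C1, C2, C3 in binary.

C1: E(K, 0b10101010) = 0b01111110; 0b11011000 ⊕ 0b01111110 = 0b10100110.
C2: E(K, 0b10100110) = 0b01110010; 0b11010010 ⊕ 0b01110010 = 0b10100000.
C3: E(K, 0b10100000) = 0b01110100; 0b11101111 ⊕ 0b01110100 = 0b10011011.

C1 = 0b10100110, C2 = 0b10100000, C3 = 0b10011011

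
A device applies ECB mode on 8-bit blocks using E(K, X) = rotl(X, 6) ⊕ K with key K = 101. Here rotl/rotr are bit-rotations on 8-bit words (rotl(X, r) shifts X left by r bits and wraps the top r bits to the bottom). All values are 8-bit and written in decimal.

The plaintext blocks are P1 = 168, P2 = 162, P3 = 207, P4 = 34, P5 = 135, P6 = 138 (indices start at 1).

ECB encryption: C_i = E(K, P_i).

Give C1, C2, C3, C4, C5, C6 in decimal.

C1: E(K, 168) = 79.
C2: E(K, 162) = 205.
C3: E(K, 207) = 150.
C4: E(K, 34) = 237.
C5: E(K, 135) = 132.
C6: E(K, 138) = 199.

C1 = 79, C2 = 205, C3 = 150, C4 = 237, C5 = 132, C6 = 199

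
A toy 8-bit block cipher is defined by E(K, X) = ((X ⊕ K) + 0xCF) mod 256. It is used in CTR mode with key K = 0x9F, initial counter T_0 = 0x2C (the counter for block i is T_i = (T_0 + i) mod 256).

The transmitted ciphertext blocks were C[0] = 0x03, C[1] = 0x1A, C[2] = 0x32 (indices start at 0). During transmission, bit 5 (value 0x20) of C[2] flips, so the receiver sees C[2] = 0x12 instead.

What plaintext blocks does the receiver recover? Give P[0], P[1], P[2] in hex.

CTR decryption: S_i = E(K, T_i) where T_i is the counter for block i; P_i = C_i ⊕ S_i.
Only C[2] changed, to 0x12. In CTR, a change in C_i flips the same bit in P_i only; the keystream is unaffected. Decrypting the received ciphertext:
P[0]: T = 0x2C, S = E(K, T) = 0x82; 0x03 ⊕ 0x82 = 0x81.
P[1]: T = 0x2D, S = E(K, T) = 0x81; 0x1A ⊕ 0x81 = 0x9B.
P[2]: T = 0x2E, S = E(K, T) = 0x80; 0x12 ⊕ 0x80 = 0x92.
Blocks that differ from the original plaintext: P[2].

P[0] = 0x81, P[1] = 0x9B, P[2] = 0x92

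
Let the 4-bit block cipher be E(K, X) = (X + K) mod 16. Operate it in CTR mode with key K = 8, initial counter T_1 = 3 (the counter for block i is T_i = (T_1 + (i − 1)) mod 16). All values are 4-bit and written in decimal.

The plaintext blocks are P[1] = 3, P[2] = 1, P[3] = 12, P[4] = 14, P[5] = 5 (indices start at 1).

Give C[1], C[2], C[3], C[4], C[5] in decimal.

CTR encryption: S_i = E(K, T_i) where T_i is the counter for block i; C_i = P_i ⊕ S_i.
C[1]: T = 3, S = E(K, T) = 11; 3 ⊕ 11 = 8.
C[2]: T = 4, S = E(K, T) = 12; 1 ⊕ 12 = 13.
C[3]: T = 5, S = E(K, T) = 13; 12 ⊕ 13 = 1.
C[4]: T = 6, S = E(K, T) = 14; 14 ⊕ 14 = 0.
C[5]: T = 7, S = E(K, T) = 15; 5 ⊕ 15 = 10.

C[1] = 8, C[2] = 13, C[3] = 1, C[4] = 0, C[5] = 10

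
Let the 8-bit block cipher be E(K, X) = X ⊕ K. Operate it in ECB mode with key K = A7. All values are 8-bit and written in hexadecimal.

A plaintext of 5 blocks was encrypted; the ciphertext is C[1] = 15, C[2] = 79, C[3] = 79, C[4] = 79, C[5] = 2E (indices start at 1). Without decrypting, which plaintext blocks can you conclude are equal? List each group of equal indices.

ECB encrypts each block independently with the same key, so equal ciphertext blocks imply equal plaintext blocks.
C[2] = C[3] = C[4] = 79, so P[2] = P[3] = P[4].

P[2] = P[3] = P[4]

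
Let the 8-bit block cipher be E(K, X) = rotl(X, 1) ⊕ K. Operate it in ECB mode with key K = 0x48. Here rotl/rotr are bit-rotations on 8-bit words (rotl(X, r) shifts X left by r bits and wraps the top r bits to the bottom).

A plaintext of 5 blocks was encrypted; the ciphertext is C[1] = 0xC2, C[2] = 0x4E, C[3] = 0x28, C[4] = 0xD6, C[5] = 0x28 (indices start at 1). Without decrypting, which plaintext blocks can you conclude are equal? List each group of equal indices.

P[3] = P[5]

ECB encrypts each block independently with the same key, so equal ciphertext blocks imply equal plaintext blocks.
C[3] = C[5] = 0x28, so P[3] = P[5].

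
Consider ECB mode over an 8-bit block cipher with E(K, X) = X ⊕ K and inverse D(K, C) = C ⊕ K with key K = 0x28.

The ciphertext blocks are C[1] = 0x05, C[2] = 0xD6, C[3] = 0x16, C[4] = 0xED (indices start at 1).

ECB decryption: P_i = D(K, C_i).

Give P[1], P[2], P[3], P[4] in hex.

P[1] = 0x2D, P[2] = 0xFE, P[3] = 0x3E, P[4] = 0xC5

P[1]: D(K, 0x05) = 0x2D.
P[2]: D(K, 0xD6) = 0xFE.
P[3]: D(K, 0x16) = 0x3E.
P[4]: D(K, 0xED) = 0xC5.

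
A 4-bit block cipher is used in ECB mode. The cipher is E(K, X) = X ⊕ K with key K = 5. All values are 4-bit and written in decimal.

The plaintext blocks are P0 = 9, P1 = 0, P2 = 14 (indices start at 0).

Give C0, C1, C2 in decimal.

C0 = 12, C1 = 5, C2 = 11

ECB encryption: C_i = E(K, P_i).
C0: E(K, 9) = 12.
C1: E(K, 0) = 5.
C2: E(K, 14) = 11.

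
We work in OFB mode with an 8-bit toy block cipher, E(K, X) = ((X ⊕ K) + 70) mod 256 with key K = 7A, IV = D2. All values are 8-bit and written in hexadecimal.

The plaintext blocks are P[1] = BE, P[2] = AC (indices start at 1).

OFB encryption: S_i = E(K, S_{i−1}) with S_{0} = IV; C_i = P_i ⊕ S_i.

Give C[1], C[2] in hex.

C[1]: S = E(K, D2) = 18; BE ⊕ 18 = A6.
C[2]: S = E(K, 18) = D2; AC ⊕ D2 = 7E.

C[1] = A6, C[2] = 7E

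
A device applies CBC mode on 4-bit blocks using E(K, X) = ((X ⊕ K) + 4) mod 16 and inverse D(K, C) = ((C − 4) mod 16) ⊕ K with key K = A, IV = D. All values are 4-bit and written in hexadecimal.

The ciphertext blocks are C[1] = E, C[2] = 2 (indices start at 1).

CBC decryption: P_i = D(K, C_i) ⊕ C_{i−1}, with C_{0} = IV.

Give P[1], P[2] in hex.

P[1]: D(K, E) = 0; 0 ⊕ D = D.
P[2]: D(K, 2) = 4; 4 ⊕ E = A.

P[1] = D, P[2] = A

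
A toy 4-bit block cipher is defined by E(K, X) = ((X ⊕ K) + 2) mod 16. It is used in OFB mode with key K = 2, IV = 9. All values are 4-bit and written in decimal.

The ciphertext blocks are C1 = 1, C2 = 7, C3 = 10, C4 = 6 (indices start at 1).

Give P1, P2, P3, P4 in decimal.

P1 = 12, P2 = 6, P3 = 15, P4 = 15

OFB decryption: S_i = E(K, S_{i−1}) with S_{0} = IV; P_i = C_i ⊕ S_i.
P1: S = E(K, 9) = 13; 1 ⊕ 13 = 12.
P2: S = E(K, 13) = 1; 7 ⊕ 1 = 6.
P3: S = E(K, 1) = 5; 10 ⊕ 5 = 15.
P4: S = E(K, 5) = 9; 6 ⊕ 9 = 15.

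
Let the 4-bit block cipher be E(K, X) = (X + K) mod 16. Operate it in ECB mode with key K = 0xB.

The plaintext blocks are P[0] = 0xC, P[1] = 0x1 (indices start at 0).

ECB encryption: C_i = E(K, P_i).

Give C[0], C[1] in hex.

C[0] = 0x7, C[1] = 0xC

C[0]: E(K, 0xC) = 0x7.
C[1]: E(K, 0x1) = 0xC.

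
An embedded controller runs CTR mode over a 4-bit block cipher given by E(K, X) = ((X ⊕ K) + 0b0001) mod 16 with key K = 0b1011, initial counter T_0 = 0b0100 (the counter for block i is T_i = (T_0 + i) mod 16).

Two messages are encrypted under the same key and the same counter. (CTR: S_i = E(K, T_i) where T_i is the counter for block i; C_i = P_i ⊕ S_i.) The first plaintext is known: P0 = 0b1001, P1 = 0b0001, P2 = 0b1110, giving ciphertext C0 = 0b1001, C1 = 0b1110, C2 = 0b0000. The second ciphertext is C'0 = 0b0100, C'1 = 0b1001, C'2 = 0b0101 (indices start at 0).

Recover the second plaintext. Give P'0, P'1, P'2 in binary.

P'0 = 0b0100, P'1 = 0b0110, P'2 = 0b1011

In CTR with a reused counter, both messages share the same keystream S_i, so C_i ⊕ C'_i = P_i ⊕ P'_i and thus P'_i = P_i ⊕ C_i ⊕ C'_i.
P'0: 0b1001 ⊕ 0b1001 ⊕ 0b0100 = 0b0100.
P'1: 0b0001 ⊕ 0b1110 ⊕ 0b1001 = 0b0110.
P'2: 0b1110 ⊕ 0b0000 ⊕ 0b0101 = 0b1011.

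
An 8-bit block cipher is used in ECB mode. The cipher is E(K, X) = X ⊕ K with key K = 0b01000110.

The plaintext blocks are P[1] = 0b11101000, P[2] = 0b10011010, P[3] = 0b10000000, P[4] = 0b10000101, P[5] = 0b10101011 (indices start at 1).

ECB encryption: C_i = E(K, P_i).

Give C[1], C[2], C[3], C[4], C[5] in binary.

C[1] = 0b10101110, C[2] = 0b11011100, C[3] = 0b11000110, C[4] = 0b11000011, C[5] = 0b11101101

C[1]: E(K, 0b11101000) = 0b10101110.
C[2]: E(K, 0b10011010) = 0b11011100.
C[3]: E(K, 0b10000000) = 0b11000110.
C[4]: E(K, 0b10000101) = 0b11000011.
C[5]: E(K, 0b10101011) = 0b11101101.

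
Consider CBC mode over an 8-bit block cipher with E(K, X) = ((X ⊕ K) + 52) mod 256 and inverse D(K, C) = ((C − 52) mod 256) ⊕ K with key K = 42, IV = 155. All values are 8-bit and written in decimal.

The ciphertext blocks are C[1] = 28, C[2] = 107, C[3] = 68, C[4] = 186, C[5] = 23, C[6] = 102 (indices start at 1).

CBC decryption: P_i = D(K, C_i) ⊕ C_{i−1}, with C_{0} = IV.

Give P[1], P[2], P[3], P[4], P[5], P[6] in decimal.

P[1] = 89, P[2] = 1, P[3] = 81, P[4] = 232, P[5] = 115, P[6] = 15

P[1]: D(K, 28) = 194; 194 ⊕ 155 = 89.
P[2]: D(K, 107) = 29; 29 ⊕ 28 = 1.
P[3]: D(K, 68) = 58; 58 ⊕ 107 = 81.
P[4]: D(K, 186) = 172; 172 ⊕ 68 = 232.
P[5]: D(K, 23) = 201; 201 ⊕ 186 = 115.
P[6]: D(K, 102) = 24; 24 ⊕ 23 = 15.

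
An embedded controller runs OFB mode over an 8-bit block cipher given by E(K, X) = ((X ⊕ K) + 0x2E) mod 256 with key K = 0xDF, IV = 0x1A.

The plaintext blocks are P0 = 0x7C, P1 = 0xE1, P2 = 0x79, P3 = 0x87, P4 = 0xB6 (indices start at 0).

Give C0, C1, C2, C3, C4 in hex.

OFB encryption: S_i = E(K, S_{i−1}) with S_{−1} = IV; C_i = P_i ⊕ S_i.
C0: S = E(K, 0x1A) = 0xF3; 0x7C ⊕ 0xF3 = 0x8F.
C1: S = E(K, 0xF3) = 0x5A; 0xE1 ⊕ 0x5A = 0xBB.
C2: S = E(K, 0x5A) = 0xB3; 0x79 ⊕ 0xB3 = 0xCA.
C3: S = E(K, 0xB3) = 0x9A; 0x87 ⊕ 0x9A = 0x1D.
C4: S = E(K, 0x9A) = 0x73; 0xB6 ⊕ 0x73 = 0xC5.

C0 = 0x8F, C1 = 0xBB, C2 = 0xCA, C3 = 0x1D, C4 = 0xC5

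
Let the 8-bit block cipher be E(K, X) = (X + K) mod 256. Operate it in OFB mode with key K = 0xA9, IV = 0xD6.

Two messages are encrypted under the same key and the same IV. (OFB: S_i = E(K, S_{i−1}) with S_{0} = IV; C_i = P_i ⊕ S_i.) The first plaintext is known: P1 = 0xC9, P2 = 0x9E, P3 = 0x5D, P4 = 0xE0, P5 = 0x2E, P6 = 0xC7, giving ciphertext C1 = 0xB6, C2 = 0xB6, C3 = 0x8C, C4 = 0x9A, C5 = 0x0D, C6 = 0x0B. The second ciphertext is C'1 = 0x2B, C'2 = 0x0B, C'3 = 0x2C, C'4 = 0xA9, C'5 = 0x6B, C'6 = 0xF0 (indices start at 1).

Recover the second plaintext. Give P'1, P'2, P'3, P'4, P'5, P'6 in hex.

In OFB with a reused IV, both messages share the same keystream S_i, so C_i ⊕ C'_i = P_i ⊕ P'_i and thus P'_i = P_i ⊕ C_i ⊕ C'_i.
P'1: 0xC9 ⊕ 0xB6 ⊕ 0x2B = 0x54.
P'2: 0x9E ⊕ 0xB6 ⊕ 0x0B = 0x23.
P'3: 0x5D ⊕ 0x8C ⊕ 0x2C = 0xFD.
P'4: 0xE0 ⊕ 0x9A ⊕ 0xA9 = 0xD3.
P'5: 0x2E ⊕ 0x0D ⊕ 0x6B = 0x48.
P'6: 0xC7 ⊕ 0x0B ⊕ 0xF0 = 0x3C.

P'1 = 0x54, P'2 = 0x23, P'3 = 0xFD, P'4 = 0xD3, P'5 = 0x48, P'6 = 0x3C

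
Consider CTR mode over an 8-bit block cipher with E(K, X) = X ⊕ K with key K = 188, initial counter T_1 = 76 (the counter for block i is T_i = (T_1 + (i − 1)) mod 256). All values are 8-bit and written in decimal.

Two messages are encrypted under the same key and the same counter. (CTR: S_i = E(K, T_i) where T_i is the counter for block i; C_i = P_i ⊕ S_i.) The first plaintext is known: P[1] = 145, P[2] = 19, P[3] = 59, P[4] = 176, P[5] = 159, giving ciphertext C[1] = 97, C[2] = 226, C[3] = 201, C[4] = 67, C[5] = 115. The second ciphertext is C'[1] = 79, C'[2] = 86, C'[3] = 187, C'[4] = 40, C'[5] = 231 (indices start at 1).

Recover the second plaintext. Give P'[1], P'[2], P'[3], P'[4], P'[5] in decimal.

In CTR with a reused counter, both messages share the same keystream S_i, so C_i ⊕ C'_i = P_i ⊕ P'_i and thus P'_i = P_i ⊕ C_i ⊕ C'_i.
P'[1]: 145 ⊕ 97 ⊕ 79 = 191.
P'[2]: 19 ⊕ 226 ⊕ 86 = 167.
P'[3]: 59 ⊕ 201 ⊕ 187 = 73.
P'[4]: 176 ⊕ 67 ⊕ 40 = 219.
P'[5]: 159 ⊕ 115 ⊕ 231 = 11.

P'[1] = 191, P'[2] = 167, P'[3] = 73, P'[4] = 219, P'[5] = 11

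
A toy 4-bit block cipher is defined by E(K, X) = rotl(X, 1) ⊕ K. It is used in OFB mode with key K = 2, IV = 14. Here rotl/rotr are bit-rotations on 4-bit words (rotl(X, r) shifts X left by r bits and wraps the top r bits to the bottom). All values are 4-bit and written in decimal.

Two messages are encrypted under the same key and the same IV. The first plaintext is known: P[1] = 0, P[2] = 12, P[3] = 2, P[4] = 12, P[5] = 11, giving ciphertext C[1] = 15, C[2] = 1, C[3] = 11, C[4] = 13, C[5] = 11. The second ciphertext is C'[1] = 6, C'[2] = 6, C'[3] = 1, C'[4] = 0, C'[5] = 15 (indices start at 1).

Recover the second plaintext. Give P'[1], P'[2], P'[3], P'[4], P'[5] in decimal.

In OFB with a reused IV, both messages share the same keystream S_i, so C_i ⊕ C'_i = P_i ⊕ P'_i and thus P'_i = P_i ⊕ C_i ⊕ C'_i.
P'[1]: 0 ⊕ 15 ⊕ 6 = 9.
P'[2]: 12 ⊕ 1 ⊕ 6 = 11.
P'[3]: 2 ⊕ 11 ⊕ 1 = 8.
P'[4]: 12 ⊕ 13 ⊕ 0 = 1.
P'[5]: 11 ⊕ 11 ⊕ 15 = 15.

P'[1] = 9, P'[2] = 11, P'[3] = 8, P'[4] = 1, P'[5] = 15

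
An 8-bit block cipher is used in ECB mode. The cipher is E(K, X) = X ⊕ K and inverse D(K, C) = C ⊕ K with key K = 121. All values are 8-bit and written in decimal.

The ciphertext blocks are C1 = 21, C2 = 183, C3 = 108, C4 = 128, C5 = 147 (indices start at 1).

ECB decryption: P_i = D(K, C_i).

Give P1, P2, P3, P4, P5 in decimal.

P1: D(K, 21) = 108.
P2: D(K, 183) = 206.
P3: D(K, 108) = 21.
P4: D(K, 128) = 249.
P5: D(K, 147) = 234.

P1 = 108, P2 = 206, P3 = 21, P4 = 249, P5 = 234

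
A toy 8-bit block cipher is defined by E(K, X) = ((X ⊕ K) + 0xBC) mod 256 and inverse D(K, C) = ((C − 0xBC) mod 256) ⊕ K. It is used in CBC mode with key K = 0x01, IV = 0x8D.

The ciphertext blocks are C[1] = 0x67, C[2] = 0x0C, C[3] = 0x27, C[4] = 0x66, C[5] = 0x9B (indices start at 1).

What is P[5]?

P[5] = 0xB8

CBC decryption: P_i = D(K, C_i) ⊕ C_{i−1}, with C_{0} = IV.
P[5]: D(K, 0x9B) = 0xDE; 0xDE ⊕ 0x66 = 0xB8.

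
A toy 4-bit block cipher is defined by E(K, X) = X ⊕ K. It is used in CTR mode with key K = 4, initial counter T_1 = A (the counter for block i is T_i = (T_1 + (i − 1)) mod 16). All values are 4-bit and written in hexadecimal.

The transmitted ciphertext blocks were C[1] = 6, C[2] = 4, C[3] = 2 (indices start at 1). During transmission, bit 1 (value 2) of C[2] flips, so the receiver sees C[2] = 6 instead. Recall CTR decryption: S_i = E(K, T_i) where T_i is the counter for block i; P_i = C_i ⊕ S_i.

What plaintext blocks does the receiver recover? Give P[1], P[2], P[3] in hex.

P[1] = 8, P[2] = 9, P[3] = A

Only C[2] changed, to 6. In CTR, a change in C_i flips the same bit in P_i only; the keystream is unaffected. Decrypting the received ciphertext:
P[1]: T = A, S = E(K, T) = E; 6 ⊕ E = 8.
P[2]: T = B, S = E(K, T) = F; 6 ⊕ F = 9.
P[3]: T = C, S = E(K, T) = 8; 2 ⊕ 8 = A.
Blocks that differ from the original plaintext: P[2].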